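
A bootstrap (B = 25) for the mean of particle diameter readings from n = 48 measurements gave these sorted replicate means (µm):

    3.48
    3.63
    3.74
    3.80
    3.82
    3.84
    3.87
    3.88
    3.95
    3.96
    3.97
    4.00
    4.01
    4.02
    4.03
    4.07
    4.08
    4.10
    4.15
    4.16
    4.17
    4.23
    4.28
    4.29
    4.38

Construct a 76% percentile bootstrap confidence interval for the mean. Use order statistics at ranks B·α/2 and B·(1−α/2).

(3.74, 4.23)

α = 0.24; lower rank = 25 × 0.120 = 3; upper rank = 25 × 0.880 = 22.
The 3rd smallest replicate is 3.74; the 22nd is 4.23.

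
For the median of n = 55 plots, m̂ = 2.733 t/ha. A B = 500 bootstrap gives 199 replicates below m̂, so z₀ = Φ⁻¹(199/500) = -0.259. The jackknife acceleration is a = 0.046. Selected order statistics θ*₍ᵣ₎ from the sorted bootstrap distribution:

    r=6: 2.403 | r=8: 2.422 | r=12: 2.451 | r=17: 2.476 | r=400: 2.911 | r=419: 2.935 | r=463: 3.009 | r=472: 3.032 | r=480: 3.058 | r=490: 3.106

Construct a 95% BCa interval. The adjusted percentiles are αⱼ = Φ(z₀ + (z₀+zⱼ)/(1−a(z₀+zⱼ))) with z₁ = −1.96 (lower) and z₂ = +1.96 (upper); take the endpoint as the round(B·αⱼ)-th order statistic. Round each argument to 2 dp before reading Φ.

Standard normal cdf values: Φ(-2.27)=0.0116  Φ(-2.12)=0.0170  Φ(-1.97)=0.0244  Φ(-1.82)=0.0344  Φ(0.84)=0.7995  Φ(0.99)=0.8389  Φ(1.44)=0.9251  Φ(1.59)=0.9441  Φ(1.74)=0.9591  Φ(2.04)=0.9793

(2.403, 3.032)

Lower: z₀ + z₁ = -0.259 + (-1.960) = -2.219; 1 − a(z₀+z₁) = 1 − (0.046)(-2.219) = 1.1021; argument = -0.259 + (-2.219)/1.1021 = -2.2725 → -2.27.
α₁ = Φ(-2.27) = 0.0116; rank = round(500 × 0.0116) = 6; θ*₍6₎ = 2.403.
Upper: z₀ + z₂ = 1.701; 1 − a(z₀+z₂) = 0.9218; argument = 1.5864 → 1.59; α₂ = 0.9441; rank = 472; θ*₍472₎ = 3.032.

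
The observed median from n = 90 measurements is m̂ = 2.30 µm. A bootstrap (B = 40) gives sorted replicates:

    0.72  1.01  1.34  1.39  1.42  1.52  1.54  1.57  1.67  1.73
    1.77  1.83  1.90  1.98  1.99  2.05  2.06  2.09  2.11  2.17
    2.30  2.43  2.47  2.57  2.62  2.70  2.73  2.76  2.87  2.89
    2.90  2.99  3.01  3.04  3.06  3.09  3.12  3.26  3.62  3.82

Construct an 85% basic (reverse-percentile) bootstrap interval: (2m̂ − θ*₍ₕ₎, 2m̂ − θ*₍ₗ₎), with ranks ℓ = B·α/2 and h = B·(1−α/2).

Percentile endpoints at ranks 3 and 37: θ*₍3₎ = 1.34, θ*₍37₎ = 3.12.
Basic interval reflects these around m̂:
  lower = 2 × 2.30 − 3.12 = 1.48
  upper = 2 × 2.30 − 1.34 = 3.26

(1.48, 3.26)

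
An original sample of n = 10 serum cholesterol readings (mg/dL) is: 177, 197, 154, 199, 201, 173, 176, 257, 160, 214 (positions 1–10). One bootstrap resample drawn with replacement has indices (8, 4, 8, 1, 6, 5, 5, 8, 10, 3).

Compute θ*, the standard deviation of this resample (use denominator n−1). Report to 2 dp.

Resample values: 257, 199, 257, 177, 173, 201, 201, 257, 214, 154.
Mean = 209.0000; sum of squared deviations = 12510.0000
s² = 12510.0000 / 9 = 1390.0000
s = √1390.0000 = 37.28

θ* = 37.28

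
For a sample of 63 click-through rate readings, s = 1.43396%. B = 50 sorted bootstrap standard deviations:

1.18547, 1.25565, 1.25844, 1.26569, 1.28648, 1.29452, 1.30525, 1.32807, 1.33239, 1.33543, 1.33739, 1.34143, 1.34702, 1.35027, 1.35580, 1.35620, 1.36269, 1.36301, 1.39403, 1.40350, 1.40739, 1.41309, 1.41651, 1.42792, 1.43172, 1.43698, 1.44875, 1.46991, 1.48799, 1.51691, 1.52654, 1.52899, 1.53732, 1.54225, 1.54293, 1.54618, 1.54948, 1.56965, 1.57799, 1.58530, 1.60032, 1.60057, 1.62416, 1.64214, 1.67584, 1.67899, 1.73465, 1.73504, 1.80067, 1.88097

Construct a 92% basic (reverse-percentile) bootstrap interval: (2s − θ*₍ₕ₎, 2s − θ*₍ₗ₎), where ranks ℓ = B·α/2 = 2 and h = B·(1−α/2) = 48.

(1.13288, 1.61227)

Percentile endpoints at ranks 2 and 48: θ*₍2₎ = 1.25565, θ*₍48₎ = 1.73504.
Basic interval reflects these around s:
  lower = 2 × 1.43396 − 1.73504 = 1.13288
  upper = 2 × 1.43396 − 1.25565 = 1.61227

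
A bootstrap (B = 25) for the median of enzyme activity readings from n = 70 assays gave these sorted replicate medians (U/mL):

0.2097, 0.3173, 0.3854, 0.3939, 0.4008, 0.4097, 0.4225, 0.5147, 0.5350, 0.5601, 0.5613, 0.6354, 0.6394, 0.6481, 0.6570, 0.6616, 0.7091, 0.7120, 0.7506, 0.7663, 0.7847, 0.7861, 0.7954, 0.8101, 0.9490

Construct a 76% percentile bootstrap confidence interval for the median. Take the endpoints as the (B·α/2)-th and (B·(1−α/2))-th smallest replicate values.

α = 0.24; lower rank = 25 × 0.120 = 3; upper rank = 25 × 0.880 = 22.
The 3rd smallest replicate is 0.3854; the 22nd is 0.7861.

(0.3854, 0.7861)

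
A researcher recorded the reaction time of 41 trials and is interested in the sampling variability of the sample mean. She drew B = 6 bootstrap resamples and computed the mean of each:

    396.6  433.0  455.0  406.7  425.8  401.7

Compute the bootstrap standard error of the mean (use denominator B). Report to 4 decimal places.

Bootstrap SE is the standard deviation of the 6 replicate means.
Mean of replicates: (396.6 + 433.0 + 455.0 + 406.7 + 425.8 + 401.7) / 6 = 2518.80000 / 6 = 419.80000
Sum of squared deviations: (−23.20000)² + (+13.20000)² + (+35.20000)² + (−13.10000)² + (+6.00000)² + (−18.10000)² = 2486.74000
Variance = 2486.74000 / 6 = 414.45667
SE* = √414.45667

SE* = 20.3582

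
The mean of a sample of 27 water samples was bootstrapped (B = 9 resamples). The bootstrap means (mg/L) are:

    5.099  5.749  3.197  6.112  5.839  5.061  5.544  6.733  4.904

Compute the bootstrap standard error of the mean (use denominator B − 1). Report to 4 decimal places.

SE* = 0.9943

Bootstrap SE is the standard deviation of the 9 replicate means.
Mean of replicates: (5.099 + 5.749 + 3.197 + 6.112 + 5.839 + 5.061 + 5.544 + 6.733 + 4.904) / 9 = 48.23800 / 9 = 5.35978
Sum of squared deviations: (−0.26078)² + (+0.38922)² + (−2.16278)² + (+0.75222)² + (+0.47922)² + (−0.29878)² + (+0.18422)² + (+1.37322)² + (−0.45578)² = 7.90928
Variance = 7.90928 / 8 = 0.98866
SE* = √0.98866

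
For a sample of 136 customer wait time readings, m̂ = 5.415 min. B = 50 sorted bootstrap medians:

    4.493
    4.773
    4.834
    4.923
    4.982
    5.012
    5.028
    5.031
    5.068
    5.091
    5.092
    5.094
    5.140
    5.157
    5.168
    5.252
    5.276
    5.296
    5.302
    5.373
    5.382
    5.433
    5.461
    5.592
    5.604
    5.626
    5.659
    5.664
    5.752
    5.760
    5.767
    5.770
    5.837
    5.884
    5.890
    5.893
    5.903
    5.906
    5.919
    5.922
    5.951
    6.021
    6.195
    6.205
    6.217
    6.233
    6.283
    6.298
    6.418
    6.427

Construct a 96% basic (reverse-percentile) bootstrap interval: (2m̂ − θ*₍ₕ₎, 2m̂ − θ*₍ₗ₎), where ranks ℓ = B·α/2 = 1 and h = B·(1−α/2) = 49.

Percentile endpoints at ranks 1 and 49: θ*₍1₎ = 4.493, θ*₍49₎ = 6.418.
Basic interval reflects these around m̂:
  lower = 2 × 5.415 − 6.418 = 4.412
  upper = 2 × 5.415 − 4.493 = 6.337

(4.412, 6.337)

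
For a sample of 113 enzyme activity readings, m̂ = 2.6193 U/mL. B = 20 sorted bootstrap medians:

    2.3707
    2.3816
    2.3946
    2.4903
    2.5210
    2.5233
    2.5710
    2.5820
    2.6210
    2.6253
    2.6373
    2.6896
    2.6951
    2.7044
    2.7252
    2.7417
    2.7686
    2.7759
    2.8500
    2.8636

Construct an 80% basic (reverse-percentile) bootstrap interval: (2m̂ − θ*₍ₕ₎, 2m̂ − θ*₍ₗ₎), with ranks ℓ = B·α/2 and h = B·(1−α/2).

Percentile endpoints at ranks 2 and 18: θ*₍2₎ = 2.3816, θ*₍18₎ = 2.7759.
Basic interval reflects these around m̂:
  lower = 2 × 2.6193 − 2.7759 = 2.4627
  upper = 2 × 2.6193 − 2.3816 = 2.8570

(2.4627, 2.8570)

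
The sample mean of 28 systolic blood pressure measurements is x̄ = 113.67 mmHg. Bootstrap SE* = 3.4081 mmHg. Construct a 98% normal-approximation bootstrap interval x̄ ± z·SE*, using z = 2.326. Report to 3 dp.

Margin = 2.326 × 3.4081 = 7.9272
Interval: 113.67 ± 7.9272

(105.743, 121.597)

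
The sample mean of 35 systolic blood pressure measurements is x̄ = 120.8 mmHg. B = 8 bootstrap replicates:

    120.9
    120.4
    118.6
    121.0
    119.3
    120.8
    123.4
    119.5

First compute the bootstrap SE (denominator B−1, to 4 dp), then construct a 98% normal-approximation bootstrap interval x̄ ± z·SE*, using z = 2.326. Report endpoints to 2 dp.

Mean of replicates = 120.4875; sum of squared deviations = 14.9688; SE* = √(14.9688/7) = 1.4623
Margin = 2.326 × 1.4623 = 3.401
Interval: 120.8 ± 3.401

(117.40, 124.20)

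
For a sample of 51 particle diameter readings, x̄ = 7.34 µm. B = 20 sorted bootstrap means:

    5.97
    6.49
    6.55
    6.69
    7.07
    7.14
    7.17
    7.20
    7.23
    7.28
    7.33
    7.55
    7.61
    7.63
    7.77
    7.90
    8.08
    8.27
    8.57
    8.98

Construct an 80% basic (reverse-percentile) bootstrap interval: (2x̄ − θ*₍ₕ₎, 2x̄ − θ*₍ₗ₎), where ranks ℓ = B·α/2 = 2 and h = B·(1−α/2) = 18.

Percentile endpoints at ranks 2 and 18: θ*₍2₎ = 6.49, θ*₍18₎ = 8.27.
Basic interval reflects these around x̄:
  lower = 2 × 7.34 − 8.27 = 6.41
  upper = 2 × 7.34 − 6.49 = 8.19

(6.41, 8.19)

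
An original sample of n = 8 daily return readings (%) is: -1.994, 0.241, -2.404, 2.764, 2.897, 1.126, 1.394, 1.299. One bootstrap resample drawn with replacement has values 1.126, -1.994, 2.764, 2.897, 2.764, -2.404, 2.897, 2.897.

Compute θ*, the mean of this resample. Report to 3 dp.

θ* = 1.368

Mean = (1.126 + (-1.994) + 2.764 + 2.897 + 2.764 + (-2.404) + 2.897 + 2.897) / 8 = 10.9470 / 8 = 1.368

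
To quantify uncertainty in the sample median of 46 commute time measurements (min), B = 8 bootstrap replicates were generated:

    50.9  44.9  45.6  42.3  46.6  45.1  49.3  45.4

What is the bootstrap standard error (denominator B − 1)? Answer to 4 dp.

SE* = 2.6976

Bootstrap SE is the standard deviation of the 8 replicate medians.
Mean of replicates: (50.9 + 44.9 + 45.6 + 42.3 + 46.6 + 45.1 + 49.3 + 45.4) / 8 = 370.10000 / 8 = 46.26250
Sum of squared deviations: (+4.63750)² + (−1.36250)² + (−0.66250)² + (−3.96250)² + (+0.33750)² + (−1.16250)² + (+3.03750)² + (−0.86250)² = 50.93875
Variance = 50.93875 / 7 = 7.27696
SE* = √7.27696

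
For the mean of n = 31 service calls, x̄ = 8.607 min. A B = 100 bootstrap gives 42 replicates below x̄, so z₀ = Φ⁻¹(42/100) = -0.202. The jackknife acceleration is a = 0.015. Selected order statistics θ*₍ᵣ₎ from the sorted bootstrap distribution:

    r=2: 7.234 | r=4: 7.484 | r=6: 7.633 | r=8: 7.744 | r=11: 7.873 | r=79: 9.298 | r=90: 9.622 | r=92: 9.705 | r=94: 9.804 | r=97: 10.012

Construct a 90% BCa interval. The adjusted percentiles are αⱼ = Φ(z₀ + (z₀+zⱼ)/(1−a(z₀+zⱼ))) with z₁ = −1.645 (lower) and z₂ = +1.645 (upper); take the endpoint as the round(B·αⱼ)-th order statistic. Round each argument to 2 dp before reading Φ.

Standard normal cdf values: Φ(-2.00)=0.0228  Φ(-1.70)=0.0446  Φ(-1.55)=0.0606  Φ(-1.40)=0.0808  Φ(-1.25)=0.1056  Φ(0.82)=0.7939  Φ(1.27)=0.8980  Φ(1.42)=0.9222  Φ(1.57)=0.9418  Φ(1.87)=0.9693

(7.234, 9.622)

Lower: z₀ + z₁ = -0.202 + (-1.645) = -1.847; 1 − a(z₀+z₁) = 1 − (0.015)(-1.847) = 1.0277; argument = -0.202 + (-1.847)/1.0277 = -1.9992 → -2.00.
α₁ = Φ(-2.00) = 0.0228; rank = round(100 × 0.0228) = 2; θ*₍2₎ = 7.234.
Upper: z₀ + z₂ = 1.443; 1 − a(z₀+z₂) = 0.9784; argument = 1.2729 → 1.27; α₂ = 0.8980; rank = 90; θ*₍90₎ = 9.622.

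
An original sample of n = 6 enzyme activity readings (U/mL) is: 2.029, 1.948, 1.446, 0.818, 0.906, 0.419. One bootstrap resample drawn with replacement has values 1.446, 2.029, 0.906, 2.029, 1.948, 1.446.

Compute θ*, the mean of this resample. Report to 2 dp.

Mean = (1.446 + 2.029 + 0.906 + 2.029 + 1.948 + 1.446) / 6 = 9.8040 / 6 = 1.63

θ* = 1.63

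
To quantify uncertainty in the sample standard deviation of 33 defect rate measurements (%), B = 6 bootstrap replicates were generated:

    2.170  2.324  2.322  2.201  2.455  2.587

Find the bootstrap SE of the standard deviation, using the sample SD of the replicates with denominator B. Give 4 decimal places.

Bootstrap SE is the standard deviation of the 6 replicate standard deviations.
Mean of replicates: (2.170 + 2.324 + 2.322 + 2.201 + 2.455 + 2.587) / 6 = 14.05900 / 6 = 2.34317
Sum of squared deviations: (−0.17317)² + (−0.01917)² + (−0.02117)² + (−0.14217)² + (+0.11183)² + (+0.24383)² = 0.12297
Variance = 0.12297 / 6 = 0.02050
SE* = √0.02050

SE* = 0.1432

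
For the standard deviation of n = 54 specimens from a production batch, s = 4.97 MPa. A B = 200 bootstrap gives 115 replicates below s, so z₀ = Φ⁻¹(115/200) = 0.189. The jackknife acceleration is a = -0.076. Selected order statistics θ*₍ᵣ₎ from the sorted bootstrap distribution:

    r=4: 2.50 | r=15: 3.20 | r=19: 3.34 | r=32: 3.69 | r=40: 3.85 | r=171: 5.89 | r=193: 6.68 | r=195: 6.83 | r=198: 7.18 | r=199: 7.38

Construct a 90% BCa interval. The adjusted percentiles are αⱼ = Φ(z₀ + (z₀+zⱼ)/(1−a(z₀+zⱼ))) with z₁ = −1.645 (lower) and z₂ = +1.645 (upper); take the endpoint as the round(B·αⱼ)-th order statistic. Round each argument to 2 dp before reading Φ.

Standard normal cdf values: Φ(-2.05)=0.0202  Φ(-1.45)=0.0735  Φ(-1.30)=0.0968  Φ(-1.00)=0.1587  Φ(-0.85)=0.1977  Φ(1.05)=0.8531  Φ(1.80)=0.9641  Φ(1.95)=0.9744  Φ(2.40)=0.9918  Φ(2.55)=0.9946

Lower: z₀ + z₁ = 0.189 + (-1.645) = -1.456; 1 − a(z₀+z₁) = 1 − (-0.076)(-1.456) = 0.8893; argument = 0.189 + (-1.456)/0.8893 = -1.4482 → -1.45.
α₁ = Φ(-1.45) = 0.0735; rank = round(200 × 0.0735) = 15; θ*₍15₎ = 3.20.
Upper: z₀ + z₂ = 1.834; 1 − a(z₀+z₂) = 1.1394; argument = 1.7986 → 1.80; α₂ = 0.9641; rank = 193; θ*₍193₎ = 6.68.

(3.20, 6.68)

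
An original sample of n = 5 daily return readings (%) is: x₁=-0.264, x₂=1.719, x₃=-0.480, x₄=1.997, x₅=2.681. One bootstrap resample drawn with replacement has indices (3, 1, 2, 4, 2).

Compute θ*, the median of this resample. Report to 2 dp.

Resample values: -0.480, -0.264, 1.719, 1.997, 1.719.
Sorted: -0.480, -0.264, 1.719, 1.719, 1.997
Median = middle value = 1.72

θ* = 1.72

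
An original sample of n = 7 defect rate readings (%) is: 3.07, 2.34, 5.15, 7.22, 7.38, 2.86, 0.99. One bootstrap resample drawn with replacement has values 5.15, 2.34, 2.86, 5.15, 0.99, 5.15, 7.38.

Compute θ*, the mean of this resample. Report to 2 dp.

θ* = 4.15

Mean = (5.15 + 2.34 + 2.86 + 5.15 + 0.99 + 5.15 + 7.38) / 7 = 29.020 / 7 = 4.15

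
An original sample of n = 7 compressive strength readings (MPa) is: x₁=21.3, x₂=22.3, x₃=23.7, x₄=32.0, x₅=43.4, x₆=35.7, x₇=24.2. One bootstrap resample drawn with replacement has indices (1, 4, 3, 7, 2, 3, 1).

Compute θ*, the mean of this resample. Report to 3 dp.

θ* = 24.071

Resample values: 21.3, 32.0, 23.7, 24.2, 22.3, 23.7, 21.3.
Mean = (21.3 + 32.0 + 23.7 + 24.2 + 22.3 + 23.7 + 21.3) / 7 = 168.50 / 7 = 24.071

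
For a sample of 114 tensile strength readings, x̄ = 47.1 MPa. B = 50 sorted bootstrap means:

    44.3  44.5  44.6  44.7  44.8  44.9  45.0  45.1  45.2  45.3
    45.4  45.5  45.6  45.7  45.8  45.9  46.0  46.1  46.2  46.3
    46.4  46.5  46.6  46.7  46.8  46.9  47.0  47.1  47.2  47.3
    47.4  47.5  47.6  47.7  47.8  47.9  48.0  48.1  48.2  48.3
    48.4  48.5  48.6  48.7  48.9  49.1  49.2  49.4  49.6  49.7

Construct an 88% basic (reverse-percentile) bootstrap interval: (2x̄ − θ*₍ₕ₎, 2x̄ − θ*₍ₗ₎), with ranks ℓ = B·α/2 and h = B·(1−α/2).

Percentile endpoints at ranks 3 and 47: θ*₍3₎ = 44.6, θ*₍47₎ = 49.2.
Basic interval reflects these around x̄:
  lower = 2 × 47.1 − 49.2 = 45.0
  upper = 2 × 47.1 − 44.6 = 49.6

(45.0, 49.6)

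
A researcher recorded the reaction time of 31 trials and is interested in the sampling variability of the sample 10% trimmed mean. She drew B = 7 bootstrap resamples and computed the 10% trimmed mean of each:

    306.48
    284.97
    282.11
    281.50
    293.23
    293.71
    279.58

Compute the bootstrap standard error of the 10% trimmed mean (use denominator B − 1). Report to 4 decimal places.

SE* = 9.6094

Bootstrap SE is the standard deviation of the 7 replicate 10% trimmed means.
Mean of replicates: (306.48 + 284.97 + 282.11 + 281.50 + 293.23 + 293.71 + 279.58) / 7 = 2021.58000 / 7 = 288.79714
Sum of squared deviations: (+17.68286)² + (−3.82714)² + (−6.68714)² + (−7.29714)² + (+4.43286)² + (+4.91286)² + (−9.21714)² = 554.03874
Variance = 554.03874 / 6 = 92.33979
SE* = √92.33979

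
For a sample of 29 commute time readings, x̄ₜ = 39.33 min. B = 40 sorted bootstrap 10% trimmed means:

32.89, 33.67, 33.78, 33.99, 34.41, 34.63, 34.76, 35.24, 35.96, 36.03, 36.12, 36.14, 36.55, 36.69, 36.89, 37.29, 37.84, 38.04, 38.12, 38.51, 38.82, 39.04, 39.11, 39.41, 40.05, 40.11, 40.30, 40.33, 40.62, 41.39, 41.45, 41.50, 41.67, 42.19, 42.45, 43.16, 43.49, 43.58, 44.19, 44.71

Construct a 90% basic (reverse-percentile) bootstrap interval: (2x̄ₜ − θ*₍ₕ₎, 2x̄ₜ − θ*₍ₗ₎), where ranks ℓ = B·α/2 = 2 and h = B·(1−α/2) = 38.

(35.08, 44.99)

Percentile endpoints at ranks 2 and 38: θ*₍2₎ = 33.67, θ*₍38₎ = 43.58.
Basic interval reflects these around x̄ₜ:
  lower = 2 × 39.33 − 43.58 = 35.08
  upper = 2 × 39.33 − 33.67 = 44.99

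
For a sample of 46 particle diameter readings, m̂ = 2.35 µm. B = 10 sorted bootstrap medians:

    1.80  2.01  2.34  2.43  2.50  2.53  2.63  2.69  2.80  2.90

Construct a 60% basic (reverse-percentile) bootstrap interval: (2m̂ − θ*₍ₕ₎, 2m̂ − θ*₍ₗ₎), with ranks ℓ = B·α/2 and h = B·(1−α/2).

(2.01, 2.69)

Percentile endpoints at ranks 2 and 8: θ*₍2₎ = 2.01, θ*₍8₎ = 2.69.
Basic interval reflects these around m̂:
  lower = 2 × 2.35 − 2.69 = 2.01
  upper = 2 × 2.35 − 2.01 = 2.69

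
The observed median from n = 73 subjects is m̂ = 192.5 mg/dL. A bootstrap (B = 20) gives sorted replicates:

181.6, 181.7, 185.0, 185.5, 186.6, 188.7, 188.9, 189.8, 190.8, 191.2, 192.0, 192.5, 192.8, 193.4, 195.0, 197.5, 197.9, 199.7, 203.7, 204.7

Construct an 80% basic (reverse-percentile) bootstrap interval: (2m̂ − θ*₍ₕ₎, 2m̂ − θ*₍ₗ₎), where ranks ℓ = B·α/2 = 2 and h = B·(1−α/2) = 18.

Percentile endpoints at ranks 2 and 18: θ*₍2₎ = 181.7, θ*₍18₎ = 199.7.
Basic interval reflects these around m̂:
  lower = 2 × 192.5 − 199.7 = 185.3
  upper = 2 × 192.5 − 181.7 = 203.3

(185.3, 203.3)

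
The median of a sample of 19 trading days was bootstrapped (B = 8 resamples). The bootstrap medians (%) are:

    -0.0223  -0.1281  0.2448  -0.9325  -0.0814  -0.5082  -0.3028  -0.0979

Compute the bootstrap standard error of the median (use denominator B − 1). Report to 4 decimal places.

SE* = 0.3575

Bootstrap SE is the standard deviation of the 8 replicate medians.
Mean of replicates: ((-0.0223) + (-0.1281) + 0.2448 + (-0.9325) + (-0.0814) + (-0.5082) + (-0.3028) + (-0.0979)) / 8 = -1.82840 / 8 = -0.22855
Sum of squared deviations: (+0.20625)² + (+0.10045)² + (+0.47335)² + (−0.70395)² + (+0.14715)² + (−0.27965)² + (−0.07425)² + (+0.13065)² = 0.89467
Variance = 0.89467 / 7 = 0.12781
SE* = √0.12781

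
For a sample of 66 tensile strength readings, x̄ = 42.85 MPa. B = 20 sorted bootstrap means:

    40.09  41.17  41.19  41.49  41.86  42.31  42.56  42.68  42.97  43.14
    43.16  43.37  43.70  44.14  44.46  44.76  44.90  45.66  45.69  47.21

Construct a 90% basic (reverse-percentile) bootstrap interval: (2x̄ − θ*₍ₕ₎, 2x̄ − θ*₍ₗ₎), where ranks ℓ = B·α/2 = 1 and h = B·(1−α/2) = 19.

(40.01, 45.61)

Percentile endpoints at ranks 1 and 19: θ*₍1₎ = 40.09, θ*₍19₎ = 45.69.
Basic interval reflects these around x̄:
  lower = 2 × 42.85 − 45.69 = 40.01
  upper = 2 × 42.85 − 40.09 = 45.61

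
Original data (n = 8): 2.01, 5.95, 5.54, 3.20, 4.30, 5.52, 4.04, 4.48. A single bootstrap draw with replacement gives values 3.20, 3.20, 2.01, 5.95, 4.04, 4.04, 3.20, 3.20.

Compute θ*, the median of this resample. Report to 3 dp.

Sorted: 2.01, 3.20, 3.20, 3.20, 3.20, 4.04, 4.04, 5.95
Median = average of the two middle values = 3.200

θ* = 3.200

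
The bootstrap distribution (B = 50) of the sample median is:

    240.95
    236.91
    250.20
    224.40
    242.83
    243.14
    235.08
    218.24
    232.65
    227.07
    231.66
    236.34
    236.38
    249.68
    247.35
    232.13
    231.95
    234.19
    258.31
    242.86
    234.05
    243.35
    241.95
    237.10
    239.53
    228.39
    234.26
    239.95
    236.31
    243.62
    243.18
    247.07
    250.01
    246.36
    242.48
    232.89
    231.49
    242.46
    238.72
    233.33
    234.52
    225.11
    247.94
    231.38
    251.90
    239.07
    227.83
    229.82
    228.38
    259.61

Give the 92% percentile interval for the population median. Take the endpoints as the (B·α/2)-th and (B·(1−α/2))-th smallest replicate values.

(224.40, 251.90)

Sorted replicates: 218.24, 224.40, 225.11, 227.07, 227.83, 228.38, 228.39, 229.82, 231.38, 231.49, 231.66, 231.95, 232.13, 232.65, 232.89, 233.33, 234.05, 234.19, 234.26, 234.52, 235.08, 236.31, 236.34, 236.38, 236.91, 237.10, 238.72, 239.07, 239.53, 239.95, 240.95, 241.95, 242.46, 242.48, 242.83, 242.86, 243.14, 243.18, 243.35, 243.62, 246.36, 247.07, 247.35, 247.94, 249.68, 250.01, 250.20, 251.90, 258.31, 259.61
α = 0.08; lower rank = 50 × 0.040 = 2; upper rank = 50 × 0.960 = 48.
The 2nd smallest replicate is 224.40; the 48th is 251.90.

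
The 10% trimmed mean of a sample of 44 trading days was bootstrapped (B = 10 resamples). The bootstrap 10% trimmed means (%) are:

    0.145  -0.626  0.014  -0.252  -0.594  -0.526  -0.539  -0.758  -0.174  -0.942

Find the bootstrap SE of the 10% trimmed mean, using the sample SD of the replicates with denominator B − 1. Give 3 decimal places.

Bootstrap SE is the standard deviation of the 10 replicate 10% trimmed means.
Mean of replicates: (0.145 + (-0.626) + 0.014 + (-0.252) + (-0.594) + (-0.526) + (-0.539) + (-0.758) + (-0.174) + (-0.942)) / 10 = -4.2520 / 10 = -0.4252
Sum of squared deviations: (+0.5702)² + (−0.2008)² + (+0.4392)² + (+0.1732)² + (−0.1688)² + (−0.1008)² + (−0.1138)² + (−0.3328)² + (+0.2512)² + (−0.5168)² = 1.0809
Variance = 1.0809 / 9 = 0.1201
SE* = √0.1201

SE* = 0.347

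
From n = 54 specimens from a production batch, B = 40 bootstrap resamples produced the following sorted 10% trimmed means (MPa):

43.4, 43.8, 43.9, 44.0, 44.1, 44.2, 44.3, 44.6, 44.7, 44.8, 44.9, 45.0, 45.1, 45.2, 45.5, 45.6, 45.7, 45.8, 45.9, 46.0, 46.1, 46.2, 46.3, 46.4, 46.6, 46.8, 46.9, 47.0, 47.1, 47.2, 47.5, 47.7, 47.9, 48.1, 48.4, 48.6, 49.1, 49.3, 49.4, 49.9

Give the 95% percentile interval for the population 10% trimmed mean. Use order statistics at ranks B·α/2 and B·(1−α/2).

α = 0.05; lower rank = 40 × 0.025 = 1; upper rank = 40 × 0.975 = 39.
The 1st smallest replicate is 43.4; the 39th is 49.4.

(43.4, 49.4)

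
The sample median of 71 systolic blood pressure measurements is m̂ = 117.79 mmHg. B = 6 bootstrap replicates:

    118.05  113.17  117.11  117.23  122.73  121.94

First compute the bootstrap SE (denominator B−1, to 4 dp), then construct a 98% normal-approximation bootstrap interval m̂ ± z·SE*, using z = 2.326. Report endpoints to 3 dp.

(109.614, 125.966)

Mean of replicates = 118.3717; sum of squared deviations = 61.7841; SE* = √(61.7841/5) = 3.5152
Margin = 2.326 × 3.5152 = 8.1764
Interval: 117.79 ± 8.1764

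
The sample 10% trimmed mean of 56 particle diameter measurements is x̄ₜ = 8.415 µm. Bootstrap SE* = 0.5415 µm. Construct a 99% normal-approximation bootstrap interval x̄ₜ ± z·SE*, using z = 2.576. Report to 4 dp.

(7.0201, 9.8099)

Margin = 2.576 × 0.5415 = 1.39490
Interval: 8.415 ± 1.39490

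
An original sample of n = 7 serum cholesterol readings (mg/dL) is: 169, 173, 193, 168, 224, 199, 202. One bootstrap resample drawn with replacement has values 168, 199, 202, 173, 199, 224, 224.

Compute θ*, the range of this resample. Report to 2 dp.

θ* = 56.00

Range = 224 − 168 = 56.00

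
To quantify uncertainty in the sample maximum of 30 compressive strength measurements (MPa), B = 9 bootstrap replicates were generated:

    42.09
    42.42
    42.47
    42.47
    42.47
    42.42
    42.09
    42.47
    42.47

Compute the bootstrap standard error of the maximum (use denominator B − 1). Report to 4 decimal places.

SE* = 0.1626

Bootstrap SE is the standard deviation of the 9 replicate maximums.
Mean of replicates: (42.09 + 42.42 + 42.47 + 42.47 + 42.47 + 42.42 + 42.09 + 42.47 + 42.47) / 9 = 381.37000 / 9 = 42.37444
Sum of squared deviations: (−0.28444)² + (+0.04556)² + (+0.09556)² + (+0.09556)² + (+0.09556)² + (+0.04556)² + (−0.28444)² + (+0.09556)² + (+0.09556)² = 0.21162
Variance = 0.21162 / 8 = 0.02645
SE* = √0.02645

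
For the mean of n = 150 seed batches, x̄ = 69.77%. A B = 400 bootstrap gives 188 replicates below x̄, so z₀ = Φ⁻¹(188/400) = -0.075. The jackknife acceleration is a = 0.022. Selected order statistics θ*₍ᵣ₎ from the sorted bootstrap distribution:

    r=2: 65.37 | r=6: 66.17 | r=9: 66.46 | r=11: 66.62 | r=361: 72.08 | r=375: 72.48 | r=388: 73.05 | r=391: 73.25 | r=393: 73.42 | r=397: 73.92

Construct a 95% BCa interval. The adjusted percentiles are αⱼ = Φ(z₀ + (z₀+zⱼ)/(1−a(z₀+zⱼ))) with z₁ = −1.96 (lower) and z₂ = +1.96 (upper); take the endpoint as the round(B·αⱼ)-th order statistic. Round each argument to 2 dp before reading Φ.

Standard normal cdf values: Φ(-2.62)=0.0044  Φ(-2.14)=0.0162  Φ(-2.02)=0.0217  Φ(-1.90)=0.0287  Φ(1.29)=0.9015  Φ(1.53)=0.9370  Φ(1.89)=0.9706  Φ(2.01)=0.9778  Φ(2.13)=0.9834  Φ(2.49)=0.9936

(66.46, 73.05)

Lower: z₀ + z₁ = -0.075 + (-1.960) = -2.035; 1 − a(z₀+z₁) = 1 − (0.022)(-2.035) = 1.0448; argument = -0.075 + (-2.035)/1.0448 = -2.0228 → -2.02.
α₁ = Φ(-2.02) = 0.0217; rank = round(400 × 0.0217) = 9; θ*₍9₎ = 66.46.
Upper: z₀ + z₂ = 1.885; 1 − a(z₀+z₂) = 0.9585; argument = 1.8916 → 1.89; α₂ = 0.9706; rank = 388; θ*₍388₎ = 73.05.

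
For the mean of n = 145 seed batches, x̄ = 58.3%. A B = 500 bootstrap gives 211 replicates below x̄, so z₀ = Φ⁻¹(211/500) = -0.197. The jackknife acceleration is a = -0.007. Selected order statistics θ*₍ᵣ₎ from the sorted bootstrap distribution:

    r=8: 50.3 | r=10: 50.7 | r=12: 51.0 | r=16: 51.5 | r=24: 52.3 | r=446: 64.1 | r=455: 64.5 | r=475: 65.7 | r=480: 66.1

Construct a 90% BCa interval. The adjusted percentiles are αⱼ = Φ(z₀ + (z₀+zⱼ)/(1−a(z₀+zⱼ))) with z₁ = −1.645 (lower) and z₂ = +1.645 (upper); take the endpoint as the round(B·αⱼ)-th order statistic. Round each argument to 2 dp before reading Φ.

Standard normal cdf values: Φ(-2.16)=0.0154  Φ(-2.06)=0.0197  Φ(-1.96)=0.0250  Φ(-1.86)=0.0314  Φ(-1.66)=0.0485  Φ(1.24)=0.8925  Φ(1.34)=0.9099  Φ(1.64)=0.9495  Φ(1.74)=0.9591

Lower: z₀ + z₁ = -0.197 + (-1.645) = -1.842; 1 − a(z₀+z₁) = 1 − (-0.007)(-1.842) = 0.9871; argument = -0.197 + (-1.842)/0.9871 = -2.0631 → -2.06.
α₁ = Φ(-2.06) = 0.0197; rank = round(500 × 0.0197) = 10; θ*₍10₎ = 50.7.
Upper: z₀ + z₂ = 1.448; 1 − a(z₀+z₂) = 1.0101; argument = 1.2365 → 1.24; α₂ = 0.8925; rank = 446; θ*₍446₎ = 64.1.

(50.7, 64.1)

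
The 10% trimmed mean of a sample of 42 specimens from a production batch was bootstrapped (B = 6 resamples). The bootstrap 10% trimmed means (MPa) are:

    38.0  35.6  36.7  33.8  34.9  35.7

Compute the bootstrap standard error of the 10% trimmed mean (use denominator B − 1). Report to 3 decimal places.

Bootstrap SE is the standard deviation of the 6 replicate 10% trimmed means.
Mean of replicates: (38.0 + 35.6 + 36.7 + 33.8 + 34.9 + 35.7) / 6 = 214.7000 / 6 = 35.7833
Sum of squared deviations: (+2.2167)² + (−0.1833)² + (+0.9167)² + (−1.9833)² + (−0.8833)² + (−0.0833)² = 10.5083
Variance = 10.5083 / 5 = 2.1017
SE* = √2.1017

SE* = 1.450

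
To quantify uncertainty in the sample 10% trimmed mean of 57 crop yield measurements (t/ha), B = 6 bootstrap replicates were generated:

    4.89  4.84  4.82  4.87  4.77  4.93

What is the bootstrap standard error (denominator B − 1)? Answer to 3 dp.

Bootstrap SE is the standard deviation of the 6 replicate 10% trimmed means.
Mean of replicates: (4.89 + 4.84 + 4.82 + 4.87 + 4.77 + 4.93) / 6 = 29.1200 / 6 = 4.8533
Sum of squared deviations: (+0.0367)² + (−0.0133)² + (−0.0333)² + (+0.0167)² + (−0.0833)² + (+0.0767)² = 0.0157
Variance = 0.0157 / 5 = 0.0031
SE* = √0.0031

SE* = 0.056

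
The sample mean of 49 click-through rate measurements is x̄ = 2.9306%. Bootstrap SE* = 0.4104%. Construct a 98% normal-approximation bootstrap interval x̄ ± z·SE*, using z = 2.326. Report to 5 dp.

(1.97601, 3.88519)

Margin = 2.326 × 0.4104 = 0.954590
Interval: 2.9306 ± 0.954590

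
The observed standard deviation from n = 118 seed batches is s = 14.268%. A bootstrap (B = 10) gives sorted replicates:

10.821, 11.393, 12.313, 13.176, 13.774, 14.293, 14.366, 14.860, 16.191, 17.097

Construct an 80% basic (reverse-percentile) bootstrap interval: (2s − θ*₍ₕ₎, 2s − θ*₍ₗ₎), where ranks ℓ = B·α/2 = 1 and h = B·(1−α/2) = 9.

(12.345, 17.715)

Percentile endpoints at ranks 1 and 9: θ*₍1₎ = 10.821, θ*₍9₎ = 16.191.
Basic interval reflects these around s:
  lower = 2 × 14.268 − 16.191 = 12.345
  upper = 2 × 14.268 − 10.821 = 17.715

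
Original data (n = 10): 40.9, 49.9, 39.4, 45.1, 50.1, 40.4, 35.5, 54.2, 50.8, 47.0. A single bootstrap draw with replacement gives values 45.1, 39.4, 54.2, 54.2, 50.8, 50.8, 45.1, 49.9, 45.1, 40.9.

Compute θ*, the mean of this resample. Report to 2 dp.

θ* = 47.55

Mean = (45.1 + 39.4 + 54.2 + 54.2 + 50.8 + 50.8 + 45.1 + 49.9 + 45.1 + 40.9) / 10 = 475.50 / 10 = 47.55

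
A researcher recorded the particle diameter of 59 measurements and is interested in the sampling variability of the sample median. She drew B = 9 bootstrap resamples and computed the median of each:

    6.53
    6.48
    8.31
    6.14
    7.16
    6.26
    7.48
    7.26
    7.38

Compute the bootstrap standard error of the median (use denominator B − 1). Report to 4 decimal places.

SE* = 0.7038

Bootstrap SE is the standard deviation of the 9 replicate medians.
Mean of replicates: (6.53 + 6.48 + 8.31 + 6.14 + 7.16 + 6.26 + 7.48 + 7.26 + 7.38) / 9 = 63.00000 / 9 = 7.00000
Sum of squared deviations: (−0.47000)² + (−0.52000)² + (+1.31000)² + (−0.86000)² + (+0.16000)² + (−0.74000)² + (+0.48000)² + (+0.26000)² + (+0.38000)² = 3.96260
Variance = 3.96260 / 8 = 0.49533
SE* = √0.49533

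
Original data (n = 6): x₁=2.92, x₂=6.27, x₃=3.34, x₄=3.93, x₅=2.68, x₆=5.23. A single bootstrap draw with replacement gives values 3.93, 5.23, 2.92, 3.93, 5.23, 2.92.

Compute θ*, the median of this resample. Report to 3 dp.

Sorted: 2.92, 2.92, 3.93, 3.93, 5.23, 5.23
Median = average of the two middle values = 3.930

θ* = 3.930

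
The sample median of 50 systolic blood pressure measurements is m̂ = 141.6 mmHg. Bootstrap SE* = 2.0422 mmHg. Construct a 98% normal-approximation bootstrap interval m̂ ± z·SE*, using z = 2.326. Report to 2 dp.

(136.85, 146.35)

Margin = 2.326 × 2.0422 = 4.750
Interval: 141.6 ± 4.750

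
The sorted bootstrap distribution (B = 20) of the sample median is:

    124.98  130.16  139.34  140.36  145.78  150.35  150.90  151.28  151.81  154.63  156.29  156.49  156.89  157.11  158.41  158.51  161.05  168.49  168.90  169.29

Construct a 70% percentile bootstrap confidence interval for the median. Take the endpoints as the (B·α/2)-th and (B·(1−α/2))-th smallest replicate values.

(139.34, 161.05)

α = 0.30; lower rank = 20 × 0.150 = 3; upper rank = 20 × 0.850 = 17.
The 3rd smallest replicate is 139.34; the 17th is 161.05.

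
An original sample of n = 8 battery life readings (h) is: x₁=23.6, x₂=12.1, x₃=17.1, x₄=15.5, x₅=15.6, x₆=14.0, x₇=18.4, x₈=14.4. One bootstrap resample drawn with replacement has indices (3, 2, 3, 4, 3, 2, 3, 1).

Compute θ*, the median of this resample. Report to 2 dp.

θ* = 17.10

Resample values: 17.1, 12.1, 17.1, 15.5, 17.1, 12.1, 17.1, 23.6.
Sorted: 12.1, 12.1, 15.5, 17.1, 17.1, 17.1, 17.1, 23.6
Median = average of the two middle values = 17.10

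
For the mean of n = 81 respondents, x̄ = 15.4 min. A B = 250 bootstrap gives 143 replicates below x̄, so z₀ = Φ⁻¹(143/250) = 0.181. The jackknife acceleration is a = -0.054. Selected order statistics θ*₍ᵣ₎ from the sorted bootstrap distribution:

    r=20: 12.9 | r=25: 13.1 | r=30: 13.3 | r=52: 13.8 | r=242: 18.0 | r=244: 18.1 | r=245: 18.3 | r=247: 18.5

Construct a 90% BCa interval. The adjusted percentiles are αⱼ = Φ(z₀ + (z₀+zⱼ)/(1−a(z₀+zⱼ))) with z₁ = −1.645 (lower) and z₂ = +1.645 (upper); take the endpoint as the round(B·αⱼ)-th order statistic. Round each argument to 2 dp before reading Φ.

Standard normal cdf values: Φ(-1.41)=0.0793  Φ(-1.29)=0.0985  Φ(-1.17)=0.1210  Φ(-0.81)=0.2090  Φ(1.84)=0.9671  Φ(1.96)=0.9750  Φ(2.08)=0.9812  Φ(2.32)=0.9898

(12.9, 18.0)

Lower: z₀ + z₁ = 0.181 + (-1.645) = -1.464; 1 − a(z₀+z₁) = 1 − (-0.054)(-1.464) = 0.9209; argument = 0.181 + (-1.464)/0.9209 = -1.4087 → -1.41.
α₁ = Φ(-1.41) = 0.0793; rank = round(250 × 0.0793) = 20; θ*₍20₎ = 12.9.
Upper: z₀ + z₂ = 1.826; 1 − a(z₀+z₂) = 1.0986; argument = 1.8431 → 1.84; α₂ = 0.9671; rank = 242; θ*₍242₎ = 18.0.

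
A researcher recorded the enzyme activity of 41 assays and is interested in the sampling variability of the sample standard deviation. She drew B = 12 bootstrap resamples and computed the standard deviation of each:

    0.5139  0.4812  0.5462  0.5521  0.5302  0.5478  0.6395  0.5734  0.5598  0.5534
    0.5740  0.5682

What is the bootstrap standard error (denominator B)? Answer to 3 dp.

Bootstrap SE is the standard deviation of the 12 replicate standard deviations.
Mean of replicates: (0.5139 + 0.4812 + 0.5462 + 0.5521 + 0.5302 + 0.5478 + 0.6395 + 0.5734 + 0.5598 + 0.5534 + 0.5740 + 0.5682) / 12 = 6.63970 / 12 = 0.55331
Sum of squared deviations: (−0.03941)² + (−0.07211)² + (−0.00711)² + (−0.00121)² + (−0.02311)² + (−0.00551)² + (+0.08619)² + (+0.02009)² + (+0.00649)² + (+0.00009)² + (+0.02069)² + (+0.01489)² = 0.01589
Variance = 0.01589 / 12 = 0.00132
SE* = √0.00132

SE* = 0.036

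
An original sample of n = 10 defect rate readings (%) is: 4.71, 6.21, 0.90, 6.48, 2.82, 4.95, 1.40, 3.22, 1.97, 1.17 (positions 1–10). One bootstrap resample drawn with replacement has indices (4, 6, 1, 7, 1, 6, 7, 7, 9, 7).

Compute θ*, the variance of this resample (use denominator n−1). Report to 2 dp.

θ* = 3.97

Resample values: 6.48, 4.95, 4.71, 1.40, 4.71, 4.95, 1.40, 1.40, 1.97, 1.40.
Mean = 3.3370; sum of squared deviations = 35.7288
s² = 35.7288 / 9 = 3.9699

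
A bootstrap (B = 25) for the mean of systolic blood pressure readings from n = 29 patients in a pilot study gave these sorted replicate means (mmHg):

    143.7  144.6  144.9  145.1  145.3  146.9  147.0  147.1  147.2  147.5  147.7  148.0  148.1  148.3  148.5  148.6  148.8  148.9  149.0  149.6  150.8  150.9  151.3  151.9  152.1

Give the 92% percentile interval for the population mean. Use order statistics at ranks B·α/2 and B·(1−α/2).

α = 0.08; lower rank = 25 × 0.040 = 1; upper rank = 25 × 0.960 = 24.
The 1st smallest replicate is 143.7; the 24th is 151.9.

(143.7, 151.9)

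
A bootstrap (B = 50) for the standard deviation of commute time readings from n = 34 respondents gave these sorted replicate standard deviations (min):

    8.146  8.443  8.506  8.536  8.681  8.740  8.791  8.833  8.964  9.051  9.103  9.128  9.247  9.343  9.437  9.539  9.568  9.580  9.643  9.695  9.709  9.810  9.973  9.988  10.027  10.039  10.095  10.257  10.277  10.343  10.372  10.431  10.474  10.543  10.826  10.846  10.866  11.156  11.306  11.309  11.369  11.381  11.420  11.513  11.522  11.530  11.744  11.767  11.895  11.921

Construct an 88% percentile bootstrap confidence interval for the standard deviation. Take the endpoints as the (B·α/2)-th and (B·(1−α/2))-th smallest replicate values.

(8.506, 11.744)

α = 0.12; lower rank = 50 × 0.060 = 3; upper rank = 50 × 0.940 = 47.
The 3rd smallest replicate is 8.506; the 47th is 11.744.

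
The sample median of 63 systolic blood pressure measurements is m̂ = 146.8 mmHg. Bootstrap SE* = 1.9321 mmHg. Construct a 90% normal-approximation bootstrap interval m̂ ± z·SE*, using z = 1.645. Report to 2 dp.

Margin = 1.645 × 1.9321 = 3.178
Interval: 146.8 ± 3.178

(143.62, 149.98)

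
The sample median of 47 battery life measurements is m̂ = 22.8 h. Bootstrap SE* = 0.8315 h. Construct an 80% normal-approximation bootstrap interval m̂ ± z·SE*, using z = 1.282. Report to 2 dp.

(21.73, 23.87)

Margin = 1.282 × 0.8315 = 1.066
Interval: 22.8 ± 1.066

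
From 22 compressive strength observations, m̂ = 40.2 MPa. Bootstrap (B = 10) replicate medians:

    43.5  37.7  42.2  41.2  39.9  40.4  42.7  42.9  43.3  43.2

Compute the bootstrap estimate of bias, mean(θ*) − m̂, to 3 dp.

bias = +1.500

mean(θ*) = (43.5 + 37.7 + 42.2 + 41.2 + 39.9 + 40.4 + 42.7 + 42.9 + 43.3 + 43.2) / 10 = 41.7000
bias = 41.7000 − 40.2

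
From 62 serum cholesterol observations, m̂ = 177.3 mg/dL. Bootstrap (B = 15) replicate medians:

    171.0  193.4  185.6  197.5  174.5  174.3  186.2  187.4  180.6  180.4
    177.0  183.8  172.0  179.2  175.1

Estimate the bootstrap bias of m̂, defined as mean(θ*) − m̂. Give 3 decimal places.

mean(θ*) = (171.0 + 193.4 + 185.6 + 197.5 + 174.5 + 174.3 + 186.2 + 187.4 + 180.6 + 180.4 + 177.0 + 183.8 + 172.0 + 179.2 + 175.1) / 15 = 181.2000
bias = 181.2000 − 177.3

bias = +3.900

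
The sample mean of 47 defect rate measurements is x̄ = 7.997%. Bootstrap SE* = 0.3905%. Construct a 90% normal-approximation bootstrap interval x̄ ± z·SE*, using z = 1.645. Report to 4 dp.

(7.3546, 8.6394)

Margin = 1.645 × 0.3905 = 0.64237
Interval: 7.997 ± 0.64237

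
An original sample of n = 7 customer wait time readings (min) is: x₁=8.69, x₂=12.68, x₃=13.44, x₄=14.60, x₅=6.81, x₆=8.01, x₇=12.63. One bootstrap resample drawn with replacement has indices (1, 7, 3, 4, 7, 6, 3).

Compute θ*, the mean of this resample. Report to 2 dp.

θ* = 11.92

Resample values: 8.69, 12.63, 13.44, 14.60, 12.63, 8.01, 13.44.
Mean = (8.69 + 12.63 + 13.44 + 14.60 + 12.63 + 8.01 + 13.44) / 7 = 83.440 / 7 = 11.92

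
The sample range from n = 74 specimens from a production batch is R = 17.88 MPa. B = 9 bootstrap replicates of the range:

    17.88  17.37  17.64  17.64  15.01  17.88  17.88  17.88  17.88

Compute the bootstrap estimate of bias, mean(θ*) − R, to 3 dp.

bias = −0.429

mean(θ*) = (17.88 + 17.37 + 17.64 + 17.64 + 15.01 + 17.88 + 17.88 + 17.88 + 17.88) / 9 = 17.4511
bias = 17.4511 − 17.88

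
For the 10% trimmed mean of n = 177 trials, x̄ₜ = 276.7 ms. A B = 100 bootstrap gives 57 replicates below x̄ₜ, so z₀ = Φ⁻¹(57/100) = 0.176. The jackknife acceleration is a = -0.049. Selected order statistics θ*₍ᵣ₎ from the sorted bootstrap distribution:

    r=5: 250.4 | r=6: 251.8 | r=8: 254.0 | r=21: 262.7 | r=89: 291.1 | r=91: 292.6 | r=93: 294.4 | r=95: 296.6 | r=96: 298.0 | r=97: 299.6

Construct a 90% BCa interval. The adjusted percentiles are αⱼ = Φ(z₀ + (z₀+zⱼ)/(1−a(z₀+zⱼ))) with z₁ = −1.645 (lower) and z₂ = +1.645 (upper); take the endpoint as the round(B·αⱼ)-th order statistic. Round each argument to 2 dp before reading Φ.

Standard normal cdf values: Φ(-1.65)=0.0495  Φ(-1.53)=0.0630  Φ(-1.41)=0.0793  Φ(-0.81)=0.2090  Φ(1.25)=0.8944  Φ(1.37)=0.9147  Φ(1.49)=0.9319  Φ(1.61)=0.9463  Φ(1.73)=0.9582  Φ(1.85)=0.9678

Lower: z₀ + z₁ = 0.176 + (-1.645) = -1.469; 1 − a(z₀+z₁) = 1 − (-0.049)(-1.469) = 0.9280; argument = 0.176 + (-1.469)/0.9280 = -1.4069 → -1.41.
α₁ = Φ(-1.41) = 0.0793; rank = round(100 × 0.0793) = 8; θ*₍8₎ = 254.0.
Upper: z₀ + z₂ = 1.821; 1 − a(z₀+z₂) = 1.0892; argument = 1.8478 → 1.85; α₂ = 0.9678; rank = 97; θ*₍97₎ = 299.6.

(254.0, 299.6)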